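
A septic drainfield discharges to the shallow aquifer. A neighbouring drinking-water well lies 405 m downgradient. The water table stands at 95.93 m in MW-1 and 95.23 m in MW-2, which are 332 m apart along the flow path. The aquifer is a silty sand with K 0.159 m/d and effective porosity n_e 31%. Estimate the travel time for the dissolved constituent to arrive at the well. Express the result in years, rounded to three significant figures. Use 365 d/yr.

1030 years

Hydraulic gradient i = (95.93 − 95.23) / 332 = 0.70 / 332 = 0.002108
q = Ki = 0.159 × 0.002108 = 3.352e-4 m/d
v_s = q/n_e = 3.352e-4/0.31 = 0.001081 m/d
t = L / v = 405 / 0.001081 = 374500 d
   = 374500 / 365 = 1030 yr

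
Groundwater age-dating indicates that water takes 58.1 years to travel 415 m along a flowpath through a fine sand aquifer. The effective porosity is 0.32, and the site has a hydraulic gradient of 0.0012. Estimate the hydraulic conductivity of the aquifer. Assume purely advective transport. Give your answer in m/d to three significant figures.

5.22 m/d

t = 58.1 years = 21210 d
v = L / t = 415 / 21210 = 0.01957 m/d
K = v · n / i = 0.01957 × 0.32 / 0.0012 = 5.22 m/d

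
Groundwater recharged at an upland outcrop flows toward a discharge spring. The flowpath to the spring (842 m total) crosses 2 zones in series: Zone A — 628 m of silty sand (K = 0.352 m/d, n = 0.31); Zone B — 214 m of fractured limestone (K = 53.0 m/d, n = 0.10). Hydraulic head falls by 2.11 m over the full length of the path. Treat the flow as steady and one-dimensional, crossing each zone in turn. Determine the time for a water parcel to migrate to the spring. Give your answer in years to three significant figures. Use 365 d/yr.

Continuity: the same q passes through each zone, so ΔH = q·Σ(L_j/K_j) — the zones act as resistances in series.
Σ(L/K) = 628/0.352 + 214/53.0 = 1784 + 4.038 = 1788 d
q = ΔH / Σ(L/K) = 2.11 / 1788 = 0.001180 m/d (same in every zone)
Zone A: v = q/n = 0.001180/0.31 = 0.003806 m/d → t_A = 628/0.003806 = 165000 d
Zone B: v = q/n = 0.001180/0.10 = 0.01180 m/d → t_B = 214/0.01180 = 18140 d
Total t = 165000 + 18140 = 183100 d
   = 183100 / 365 = 502 yr

502 years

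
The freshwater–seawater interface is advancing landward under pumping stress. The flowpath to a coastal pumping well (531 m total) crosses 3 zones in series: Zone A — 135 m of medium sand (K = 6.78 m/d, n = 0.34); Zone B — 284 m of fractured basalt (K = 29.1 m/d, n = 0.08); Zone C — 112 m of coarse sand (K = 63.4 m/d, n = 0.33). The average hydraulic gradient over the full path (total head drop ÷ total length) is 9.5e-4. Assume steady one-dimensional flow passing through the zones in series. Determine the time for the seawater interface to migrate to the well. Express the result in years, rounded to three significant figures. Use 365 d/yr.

Steady 1-D flow in series ⇒ the Darcy flux q is identical in every zone and the zone head losses add (resistances L/K in series).
Σ(L/K) = 135/6.78 + 284/29.1 + 112/63.4 = 19.91 + 9.759 + 1.767 = 31.44 d
K_eq = L_total / Σ(L/K) = 531 / 31.44 = 16.89 m/d
q = K_eq · i = 16.89 × 9.5e-4 = 0.01605 m/d (same in every zone)
Zone A: v = q/n = 0.01605/0.34 = 0.04719 m/d → t_A = 135/0.04719 = 2861 d
Zone B: v = q/n = 0.01605/0.08 = 0.2006 m/d → t_B = 284/0.2006 = 1416 d
Zone C: v = q/n = 0.01605/0.33 = 0.04862 m/d → t_C = 112/0.04862 = 2303 d
Total t = 2861 + 1416 + 2303 = 6580 d
   = 6580 / 365 = 18.0 yr

18.0 years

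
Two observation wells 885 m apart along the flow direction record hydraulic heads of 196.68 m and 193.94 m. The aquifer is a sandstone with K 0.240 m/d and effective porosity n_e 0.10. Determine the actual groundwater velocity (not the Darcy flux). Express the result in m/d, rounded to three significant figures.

Hydraulic gradient i = (196.68 − 193.94) / 885 = 2.74 / 885 = 0.003096
Specific discharge q = 0.240 × 0.003096 = 7.431e-4 m/d
v = Ki/n = 0.240·0.003096/0.10 = 0.007431 m/d

0.00743 m/d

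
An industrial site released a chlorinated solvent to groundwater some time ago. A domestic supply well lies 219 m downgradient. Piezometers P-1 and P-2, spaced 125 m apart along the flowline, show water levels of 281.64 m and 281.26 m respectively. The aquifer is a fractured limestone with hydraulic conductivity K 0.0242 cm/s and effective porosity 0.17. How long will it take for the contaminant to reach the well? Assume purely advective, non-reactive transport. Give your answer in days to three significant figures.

586 days

Hydraulic gradient i = (281.64 − 281.26) / 125 = 0.38 / 125 = 0.003040
K = 0.0242 cm/s × 864 = 20.91 m/d
q = Ki = 20.91 × 0.003040 = 0.06356 m/d
v = Ki/n = 20.91·0.003040/0.17 = 0.3739 m/d
t = L / v = 219 / 0.3739 = 585.7 d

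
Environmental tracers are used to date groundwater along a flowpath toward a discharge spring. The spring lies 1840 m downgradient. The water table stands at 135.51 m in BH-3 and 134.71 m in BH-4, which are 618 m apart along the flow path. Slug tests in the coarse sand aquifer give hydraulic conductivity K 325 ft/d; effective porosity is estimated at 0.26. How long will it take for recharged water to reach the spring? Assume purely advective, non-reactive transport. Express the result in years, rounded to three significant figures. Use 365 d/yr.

10.2 years

Hydraulic gradient i = (135.51 − 134.71) / 618 = 0.80 / 618 = 0.001294
K = 325 ft/d × 0.3048 = 99.06 m/d
Darcy flux q = K·i = 99.06 × 0.001294 = 0.1282 m/d
Seepage velocity v = q / n = 0.1282 / 0.26 = 0.4932 m/d
t = L / v = 1840 / 0.4932 = 3731 d
   = 3731 / 365 = 10.2 yr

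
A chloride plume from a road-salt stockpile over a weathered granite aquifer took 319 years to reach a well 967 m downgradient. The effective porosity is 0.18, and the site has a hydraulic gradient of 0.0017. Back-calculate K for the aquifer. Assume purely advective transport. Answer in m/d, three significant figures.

t = 319 years = 116400 d
v = L / t = 967 / 116400 = 0.008305 m/d
K = v · n / i = 0.008305 × 0.18 / 0.0017 = 0.879 m/d

0.879 m/d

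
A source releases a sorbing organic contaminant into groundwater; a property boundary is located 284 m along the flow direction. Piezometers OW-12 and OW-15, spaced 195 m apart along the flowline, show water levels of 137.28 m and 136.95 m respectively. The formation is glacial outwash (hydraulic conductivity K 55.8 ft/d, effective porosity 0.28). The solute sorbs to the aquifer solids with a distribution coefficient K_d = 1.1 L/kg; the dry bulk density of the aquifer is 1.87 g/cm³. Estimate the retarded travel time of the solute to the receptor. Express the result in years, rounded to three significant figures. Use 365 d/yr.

63.2 years

Hydraulic gradient i = (137.28 − 136.95) / 195 = 0.33 / 195 = 0.001692
K = 55.8 ft/d × 0.3048 = 17.01 m/d
Darcy flux q = K·i = 17.01 × 0.001692 = 0.02878 m/d
v = Ki/n = 17.01·0.001692/0.28 = 0.1028 m/d
Retardation R = 1 + ρ_b·K_d/n = 1 + 1.87×1.1/0.28 = 8.346
Contaminant velocity v_c = v/R = 0.1028/8.346 = 0.01232 m/d
t = L/v_c = 284/0.01232 = 23060 d
   = 23060/365 = 63.2 yr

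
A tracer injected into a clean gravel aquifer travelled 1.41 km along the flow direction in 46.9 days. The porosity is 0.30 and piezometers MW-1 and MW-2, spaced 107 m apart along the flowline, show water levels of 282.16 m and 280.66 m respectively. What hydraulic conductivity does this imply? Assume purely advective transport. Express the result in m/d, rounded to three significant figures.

Hydraulic gradient i = (282.16 − 280.66) / 107 = 1.50 / 107 = 0.01402
L = 1.41 km = 1410 m
v = L / t = 1410 / 46.9 = 30.06 m/d
K = v · n / i = 30.06 × 0.30 / 0.01402 = 643 m/d

643 m/d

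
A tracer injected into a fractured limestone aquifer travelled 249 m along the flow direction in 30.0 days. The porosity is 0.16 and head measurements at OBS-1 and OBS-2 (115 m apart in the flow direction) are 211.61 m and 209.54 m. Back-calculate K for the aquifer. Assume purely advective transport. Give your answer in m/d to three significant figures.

Hydraulic gradient i = (211.61 − 209.54) / 115 = 2.07 / 115 = 0.01800
v = L / t = 249 / 30.0 = 8.300 m/d
K = v · n / i = 8.300 × 0.16 / 0.01800 = 73.8 m/d

73.8 m/d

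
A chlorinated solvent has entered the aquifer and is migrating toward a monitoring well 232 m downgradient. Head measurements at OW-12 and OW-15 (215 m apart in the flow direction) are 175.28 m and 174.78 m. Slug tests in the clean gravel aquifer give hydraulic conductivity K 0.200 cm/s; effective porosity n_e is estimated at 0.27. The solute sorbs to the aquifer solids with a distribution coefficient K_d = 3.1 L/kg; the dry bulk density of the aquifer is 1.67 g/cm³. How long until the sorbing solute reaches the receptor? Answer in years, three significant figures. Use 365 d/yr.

Hydraulic gradient i = (175.28 − 174.78) / 215 = 0.50 / 215 = 0.002326
K = 0.200 cm/s × 864 = 172.8 m/d
q = Ki = 172.8 × 0.002326 = 0.4019 m/d
Seepage velocity v = q / n = 0.4019 / 0.27 = 1.488 m/d
Retardation R = 1 + ρ_b·K_d/n = 1 + 1.67×3.1/0.27 = 20.17
Contaminant velocity v_c = v/R = 1.488/20.17 = 0.07378 m/d
t = L/v_c = 232/0.07378 = 3145 d
   = 3145/365 = 8.62 yr

8.62 years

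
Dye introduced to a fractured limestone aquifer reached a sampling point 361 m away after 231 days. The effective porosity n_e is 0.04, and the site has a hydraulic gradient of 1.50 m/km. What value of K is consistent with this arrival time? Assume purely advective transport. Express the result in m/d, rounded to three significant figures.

41.7 m/d

v = L / t = 361 / 231 = 1.563 m/d
K = v · n / i = 1.563 × 0.04 / 0.0015 = 41.7 m/d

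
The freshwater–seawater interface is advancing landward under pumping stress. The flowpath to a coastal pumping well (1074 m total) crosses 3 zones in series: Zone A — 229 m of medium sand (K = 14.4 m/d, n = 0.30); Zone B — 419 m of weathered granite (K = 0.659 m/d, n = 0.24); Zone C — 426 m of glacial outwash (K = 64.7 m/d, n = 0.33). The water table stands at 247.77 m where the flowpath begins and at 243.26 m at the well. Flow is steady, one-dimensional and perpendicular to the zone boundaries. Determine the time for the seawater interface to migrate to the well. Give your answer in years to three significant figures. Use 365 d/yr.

124 years

Total head drop ΔH = 247.77 − 243.26 = 4.51 m
Continuity: the same q passes through each zone, so ΔH = q·Σ(L_j/K_j) — the zones act as resistances in series.
Σ(L/K) = 229/14.4 + 419/0.659 + 426/64.7 = 15.90 + 635.8 + 6.584 = 658.3 d
q = ΔH / Σ(L/K) = 4.51 / 658.3 = 0.006851 m/d (same in every zone)
Zone A: v = q/n = 0.006851/0.30 = 0.02284 m/d → t_A = 229/0.02284 = 10030 d
Zone B: v = q/n = 0.006851/0.24 = 0.02855 m/d → t_B = 419/0.02855 = 14680 d
Zone C: v = q/n = 0.006851/0.33 = 0.02076 m/d → t_C = 426/0.02076 = 20520 d
Total t = 10030 + 14680 + 20520 = 45230 d
   = 45230 / 365 = 124 yr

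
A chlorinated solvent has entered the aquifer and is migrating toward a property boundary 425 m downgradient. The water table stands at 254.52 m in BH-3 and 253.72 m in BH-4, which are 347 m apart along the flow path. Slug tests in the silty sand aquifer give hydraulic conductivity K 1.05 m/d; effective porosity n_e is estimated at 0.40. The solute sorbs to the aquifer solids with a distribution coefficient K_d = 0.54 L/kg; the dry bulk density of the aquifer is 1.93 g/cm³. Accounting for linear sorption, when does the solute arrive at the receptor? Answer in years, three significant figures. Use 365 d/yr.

694 years

Hydraulic gradient i = (254.52 − 253.72) / 347 = 0.80 / 347 = 0.002305
Darcy flux q = K·i = 1.05 × 0.002305 = 0.002421 m/d
v = Ki/n = 1.05·0.002305/0.40 = 0.006052 m/d
Retardation R = 1 + ρ_b·K_d/n = 1 + 1.93×0.54/0.40 = 3.605
Contaminant velocity v_c = v/R = 0.006052/3.605 = 0.001679 m/d
t = L/v_c = 425/0.001679 = 253200 d
   = 253200/365 = 694 yr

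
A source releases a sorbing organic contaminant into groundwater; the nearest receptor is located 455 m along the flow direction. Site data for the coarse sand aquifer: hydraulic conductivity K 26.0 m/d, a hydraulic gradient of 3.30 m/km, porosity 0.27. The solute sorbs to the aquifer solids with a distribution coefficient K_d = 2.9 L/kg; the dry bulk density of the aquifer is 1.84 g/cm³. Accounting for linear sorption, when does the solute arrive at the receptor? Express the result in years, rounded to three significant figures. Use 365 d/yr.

Darcy flux q = K·i = 26.0 × 0.0033 = 0.08580 m/d
Average linear velocity = 0.08580 / 0.27 = 0.3178 m/d
Retardation R = 1 + ρ_b·K_d/n = 1 + 1.84×2.9/0.27 = 20.76
Contaminant velocity v_c = v/R = 0.3178/20.76 = 0.01531 m/d
t = L/v_c = 455/0.01531 = 29730 d
   = 29730/365 = 81.4 yr

81.4 years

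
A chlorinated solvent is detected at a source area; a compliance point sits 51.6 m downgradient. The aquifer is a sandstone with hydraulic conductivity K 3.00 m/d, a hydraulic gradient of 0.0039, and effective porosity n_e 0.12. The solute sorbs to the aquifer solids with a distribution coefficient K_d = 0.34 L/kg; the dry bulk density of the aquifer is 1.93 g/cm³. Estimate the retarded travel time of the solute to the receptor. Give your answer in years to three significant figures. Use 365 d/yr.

q = Ki = 3.00 × 0.0039 = 0.01170 m/d
Seepage velocity v = q / n = 0.01170 / 0.12 = 0.09750 m/d
Retardation R = 1 + ρ_b·K_d/n = 1 + 1.93×0.34/0.12 = 6.468
Contaminant velocity v_c = v/R = 0.09750/6.468 = 0.01507 m/d
t = L/v_c = 51.6/0.01507 = 3423 d
   = 3423/365 = 9.38 yr

9.38 years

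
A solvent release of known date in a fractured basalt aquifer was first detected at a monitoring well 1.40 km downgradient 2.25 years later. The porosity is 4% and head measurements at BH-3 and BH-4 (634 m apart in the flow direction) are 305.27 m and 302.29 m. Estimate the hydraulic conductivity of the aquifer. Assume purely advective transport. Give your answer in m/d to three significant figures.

Hydraulic gradient i = (305.27 − 302.29) / 634 = 2.98 / 634 = 0.004700
t = 2.25 years = 821.3 d
L = 1.40 km = 1400 m
v = L / t = 1400 / 821.3 = 1.705 m/d
K = v · n / i = 1.705 × 0.04 / 0.004700 = 14.5 m/d

14.5 m/d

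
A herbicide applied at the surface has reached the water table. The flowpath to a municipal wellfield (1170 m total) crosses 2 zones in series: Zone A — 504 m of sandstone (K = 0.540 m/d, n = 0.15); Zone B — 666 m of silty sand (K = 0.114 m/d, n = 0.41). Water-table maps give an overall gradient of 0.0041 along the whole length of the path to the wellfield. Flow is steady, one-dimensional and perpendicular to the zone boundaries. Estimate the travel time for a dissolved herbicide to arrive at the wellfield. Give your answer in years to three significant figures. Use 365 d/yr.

For zones in series the flux q is common to all zones; the equivalent conductivity is the harmonic (thickness-weighted) mean, K_eq = L_total / Σ(L_j/K_j).
Σ(L/K) = 504/0.540 + 666/0.114 = 933.3 + 5842 = 6775 d
K_eq = L_total / Σ(L/K) = 1170 / 6775 = 0.1727 m/d
q = K_eq · i = 0.1727 × 0.0041 = 7.080e-4 m/d (same in every zone)
Zone A: v = q/n = 7.080e-4/0.15 = 0.004720 m/d → t_A = 504/0.004720 = 106800 d
Zone B: v = q/n = 7.080e-4/0.41 = 0.001727 m/d → t_B = 666/0.001727 = 385700 d
Total t = 106800 + 385700 = 492500 d
   = 492500 / 365 = 1350 yr

1350 years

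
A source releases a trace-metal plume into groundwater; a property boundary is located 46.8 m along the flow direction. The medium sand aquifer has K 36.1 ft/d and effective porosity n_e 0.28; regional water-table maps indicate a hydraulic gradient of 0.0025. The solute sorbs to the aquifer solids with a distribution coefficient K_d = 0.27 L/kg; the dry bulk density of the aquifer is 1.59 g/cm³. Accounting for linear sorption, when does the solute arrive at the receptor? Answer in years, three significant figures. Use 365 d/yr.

3.31 years

K = 36.1 ft/d × 0.3048 = 11.00 m/d
Darcy flux q = K·i = 11.00 × 0.0025 = 0.02751 m/d
Average linear velocity = 0.02751 / 0.28 = 0.09824 m/d
Retardation R = 1 + ρ_b·K_d/n = 1 + 1.59×0.27/0.28 = 2.533
Contaminant velocity v_c = v/R = 0.09824/2.533 = 0.03878 m/d
t = L/v_c = 46.8/0.03878 = 1207 d
   = 1207/365 = 3.31 yr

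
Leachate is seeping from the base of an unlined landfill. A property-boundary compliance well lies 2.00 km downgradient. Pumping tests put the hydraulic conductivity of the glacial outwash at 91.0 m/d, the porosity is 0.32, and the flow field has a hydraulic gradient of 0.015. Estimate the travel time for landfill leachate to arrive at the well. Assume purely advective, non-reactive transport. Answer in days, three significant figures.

469 days

Specific discharge q = 91.0 × 0.015 = 1.365 m/d
v = Ki/n = 91.0·0.015/0.32 = 4.266 m/d
L = 2.00 km = 2000 m
t = L / v = 2000 / 4.266 = 468.9 d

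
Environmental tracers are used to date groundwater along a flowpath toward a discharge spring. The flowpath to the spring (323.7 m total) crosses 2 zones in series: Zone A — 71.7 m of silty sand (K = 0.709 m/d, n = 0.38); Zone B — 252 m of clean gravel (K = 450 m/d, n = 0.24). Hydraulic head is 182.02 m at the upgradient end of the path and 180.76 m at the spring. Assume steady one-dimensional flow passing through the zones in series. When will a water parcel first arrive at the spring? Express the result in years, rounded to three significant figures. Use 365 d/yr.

19.4 years

Total head drop ΔH = 182.02 − 180.76 = 1.26 m
Continuity: the same q passes through each zone, so ΔH = q·Σ(L_j/K_j) — the zones act as resistances in series.
Σ(L/K) = 71.7/0.709 + 252/450 = 101.1 + 0.5600 = 101.7 d
q = ΔH / Σ(L/K) = 1.26 / 101.7 = 0.01239 m/d (same in every zone)
Zone A: v = q/n = 0.01239/0.38 = 0.03261 m/d → t_A = 71.7/0.03261 = 2199 d
Zone B: v = q/n = 0.01239/0.24 = 0.05163 m/d → t_B = 252/0.05163 = 4881 d
Total t = 2199 + 4881 = 7080 d
   = 7080 / 365 = 19.4 yr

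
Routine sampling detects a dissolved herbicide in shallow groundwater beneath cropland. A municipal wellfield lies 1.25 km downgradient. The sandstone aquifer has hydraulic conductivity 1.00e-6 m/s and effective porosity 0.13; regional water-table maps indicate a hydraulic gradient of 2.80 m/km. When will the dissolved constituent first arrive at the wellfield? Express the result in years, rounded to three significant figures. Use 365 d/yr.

1840 years

K = 1.00e-6 m/s × 86400 s/d = 0.08640 m/d
q = Ki = 0.08640 × 0.0028 = 2.419e-4 m/d
Seepage velocity v = q / n = 2.419e-4 / 0.13 = 0.001861 m/d
L = 1.25 km = 1250 m
t = L / v = 1250 / 0.001861 = 671700 d
   = 671700 / 365 = 1840 yr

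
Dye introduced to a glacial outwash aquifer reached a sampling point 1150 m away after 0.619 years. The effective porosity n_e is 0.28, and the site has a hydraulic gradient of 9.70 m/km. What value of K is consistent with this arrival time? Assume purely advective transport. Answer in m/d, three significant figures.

147 m/d

t = 0.619 years = 225.9 d
v = L / t = 1150 / 225.9 = 5.090 m/d
K = v · n / i = 5.090 × 0.28 / 0.0097 = 147 m/d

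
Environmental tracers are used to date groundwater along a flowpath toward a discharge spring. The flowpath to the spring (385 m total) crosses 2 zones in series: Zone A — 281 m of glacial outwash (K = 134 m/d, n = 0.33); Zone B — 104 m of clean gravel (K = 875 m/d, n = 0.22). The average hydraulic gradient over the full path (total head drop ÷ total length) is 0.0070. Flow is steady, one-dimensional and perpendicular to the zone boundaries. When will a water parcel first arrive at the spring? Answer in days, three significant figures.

Steady 1-D flow in series ⇒ the Darcy flux q is identical in every zone and the zone head losses add (resistances L/K in series).
Σ(L/K) = 281/134 + 104/875 = 2.097 + 0.1189 = 2.216 d
K_eq = L_total / Σ(L/K) = 385 / 2.216 = 173.7 m/d
q = K_eq · i = 173.7 × 0.0070 = 1.216 m/d (same in every zone)
Zone A: v = q/n = 1.216/0.33 = 3.686 m/d → t_A = 281/3.686 = 76.24 d
Zone B: v = q/n = 1.216/0.22 = 5.528 m/d → t_B = 104/5.528 = 18.81 d
Total t = 76.24 + 18.81 = 95.06 d

95.1 days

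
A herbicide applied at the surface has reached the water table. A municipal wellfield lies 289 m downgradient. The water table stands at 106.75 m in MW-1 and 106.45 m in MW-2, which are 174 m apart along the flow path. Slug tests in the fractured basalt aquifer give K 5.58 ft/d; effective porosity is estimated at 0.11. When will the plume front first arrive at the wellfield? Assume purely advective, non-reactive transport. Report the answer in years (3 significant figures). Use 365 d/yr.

29.7 years

Hydraulic gradient i = (106.75 − 106.45) / 174 = 0.30 / 174 = 0.001724
K = 5.58 ft/d × 0.3048 = 1.701 m/d
Darcy flux q = K·i = 1.701 × 0.001724 = 0.002932 m/d
Average linear velocity = 0.002932 / 0.11 = 0.02666 m/d
t = L / v = 289 / 0.02666 = 10840 d
   = 10840 / 365 = 29.7 yr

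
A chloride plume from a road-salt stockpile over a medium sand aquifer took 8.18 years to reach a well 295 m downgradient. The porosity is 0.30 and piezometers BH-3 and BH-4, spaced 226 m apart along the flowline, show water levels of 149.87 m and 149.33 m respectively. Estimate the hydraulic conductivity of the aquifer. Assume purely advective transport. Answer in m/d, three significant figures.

12.4 m/d

Hydraulic gradient i = (149.87 − 149.33) / 226 = 0.54 / 226 = 0.002389
t = 8.18 years = 2986 d
v = L / t = 295 / 2986 = 0.09880 m/d
K = v · n / i = 0.09880 × 0.30 / 0.002389 = 12.4 m/d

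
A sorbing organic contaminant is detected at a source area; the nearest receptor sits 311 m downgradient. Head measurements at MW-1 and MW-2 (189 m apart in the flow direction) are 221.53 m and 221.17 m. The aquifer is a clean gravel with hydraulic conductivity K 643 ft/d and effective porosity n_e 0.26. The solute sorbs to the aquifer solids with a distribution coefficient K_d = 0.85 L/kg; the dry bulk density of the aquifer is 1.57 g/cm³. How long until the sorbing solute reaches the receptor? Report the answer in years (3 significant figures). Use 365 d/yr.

Hydraulic gradient i = (221.53 − 221.17) / 189 = 0.36 / 189 = 0.001905
K = 643 ft/d × 0.3048 = 196.0 m/d
Darcy flux q = K·i = 196.0 × 0.001905 = 0.3733 m/d
Seepage velocity v = q / n = 0.3733 / 0.26 = 1.436 m/d
Retardation R = 1 + ρ_b·K_d/n = 1 + 1.57×0.85/0.26 = 6.133
Contaminant velocity v_c = v/R = 1.436/6.133 = 0.2341 m/d
t = L/v_c = 311/0.2341 = 1328 d
   = 1328/365 = 3.64 yr

3.64 years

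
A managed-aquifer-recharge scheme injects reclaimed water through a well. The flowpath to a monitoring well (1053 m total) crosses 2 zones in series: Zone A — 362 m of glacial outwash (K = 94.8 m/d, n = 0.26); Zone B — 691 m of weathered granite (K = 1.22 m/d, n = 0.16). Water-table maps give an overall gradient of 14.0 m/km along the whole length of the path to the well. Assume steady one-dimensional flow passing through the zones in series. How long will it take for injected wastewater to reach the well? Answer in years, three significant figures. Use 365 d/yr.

21.7 years

For zones in series the flux q is common to all zones; the equivalent conductivity is the harmonic (thickness-weighted) mean, K_eq = L_total / Σ(L_j/K_j).
Σ(L/K) = 362/94.8 + 691/1.22 = 3.819 + 566.4 = 570.2 d
K_eq = L_total / Σ(L/K) = 1053 / 570.2 = 1.847 m/d
q = K_eq · i = 1.847 × 0.014 = 0.02585 m/d (same in every zone)
Zone A: v = q/n = 0.02585/0.26 = 0.09944 m/d → t_A = 362/0.09944 = 3641 d
Zone B: v = q/n = 0.02585/0.16 = 0.1616 m/d → t_B = 691/0.1616 = 4276 d
Total t = 3641 + 4276 = 7917 d
   = 7917 / 365 = 21.7 yr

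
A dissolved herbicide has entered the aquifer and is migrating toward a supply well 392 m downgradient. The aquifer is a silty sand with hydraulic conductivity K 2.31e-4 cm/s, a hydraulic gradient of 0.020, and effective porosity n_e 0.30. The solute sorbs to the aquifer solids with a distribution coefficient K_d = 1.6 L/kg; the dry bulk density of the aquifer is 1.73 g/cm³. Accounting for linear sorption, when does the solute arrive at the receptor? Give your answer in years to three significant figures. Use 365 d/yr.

825 years

K = 2.31e-4 cm/s × 864 = 0.1996 m/d
Darcy flux q = K·i = 0.1996 × 0.020 = 0.003992 m/d
v = Ki/n = 0.1996·0.020/0.30 = 0.01331 m/d
Retardation R = 1 + ρ_b·K_d/n = 1 + 1.73×1.6/0.30 = 10.23
Contaminant velocity v_c = v/R = 0.01331/10.23 = 0.001301 m/d
t = L/v_c = 392/0.001301 = 301300 d
   = 301300/365 = 825 yr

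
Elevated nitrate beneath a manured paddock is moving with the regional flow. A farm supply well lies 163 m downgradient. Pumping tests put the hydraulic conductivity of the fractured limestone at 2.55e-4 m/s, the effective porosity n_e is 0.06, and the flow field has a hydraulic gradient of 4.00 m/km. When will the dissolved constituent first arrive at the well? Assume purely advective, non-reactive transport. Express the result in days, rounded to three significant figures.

111 days

K = 2.55e-4 m/s × 86400 s/d = 22.03 m/d
q = Ki = 22.03 × 0.0040 = 0.08813 m/d
v_s = q/n_e = 0.08813/0.06 = 1.469 m/d
t = L / v = 163 / 1.469 = 111.0 d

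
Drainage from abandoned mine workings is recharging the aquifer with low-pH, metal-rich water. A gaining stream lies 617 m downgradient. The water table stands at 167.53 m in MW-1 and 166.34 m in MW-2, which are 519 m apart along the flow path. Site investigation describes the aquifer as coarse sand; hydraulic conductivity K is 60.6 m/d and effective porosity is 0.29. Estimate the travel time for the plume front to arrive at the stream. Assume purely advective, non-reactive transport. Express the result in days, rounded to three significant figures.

1290 days

Hydraulic gradient i = (167.53 − 166.34) / 519 = 1.19 / 519 = 0.002293
q = Ki = 60.6 × 0.002293 = 0.1389 m/d
Seepage velocity v = q / n = 0.1389 / 0.29 = 0.4791 m/d
t = L / v = 617 / 0.4791 = 1288 d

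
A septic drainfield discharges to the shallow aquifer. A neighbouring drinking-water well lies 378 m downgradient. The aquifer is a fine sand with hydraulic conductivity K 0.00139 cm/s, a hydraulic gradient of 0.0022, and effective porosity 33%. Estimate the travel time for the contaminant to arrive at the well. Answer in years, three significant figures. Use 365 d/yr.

129 years

K = 0.00139 cm/s × 864 = 1.201 m/d
q = Ki = 1.201 × 0.0022 = 0.002642 m/d
v = Ki/n = 1.201·0.0022/0.33 = 0.008006 m/d
t = L / v = 378 / 0.008006 = 47210 d
   = 47210 / 365 = 129 yr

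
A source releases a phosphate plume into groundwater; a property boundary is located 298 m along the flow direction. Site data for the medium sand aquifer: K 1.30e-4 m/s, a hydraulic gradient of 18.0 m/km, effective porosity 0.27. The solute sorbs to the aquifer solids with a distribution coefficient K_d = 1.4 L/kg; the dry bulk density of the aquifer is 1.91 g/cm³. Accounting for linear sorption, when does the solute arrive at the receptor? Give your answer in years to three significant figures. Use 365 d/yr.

11.9 years

K = 1.30e-4 m/s × 86400 s/d = 11.23 m/d
Darcy flux q = K·i = 11.23 × 0.018 = 0.2022 m/d
v_s = q/n_e = 0.2022/0.27 = 0.7488 m/d
Retardation R = 1 + ρ_b·K_d/n = 1 + 1.91×1.4/0.27 = 10.90
Contaminant velocity v_c = v/R = 0.7488/10.90 = 0.06867 m/d
t = L/v_c = 298/0.06867 = 4339 d
   = 4339/365 = 11.9 yr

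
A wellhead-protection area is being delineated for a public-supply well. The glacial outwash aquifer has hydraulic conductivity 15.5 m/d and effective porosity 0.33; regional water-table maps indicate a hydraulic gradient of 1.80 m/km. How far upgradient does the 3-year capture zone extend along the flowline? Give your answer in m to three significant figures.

92.6 m

q = Ki = 15.5 × 0.0018 = 0.02790 m/d
v = Ki/n = 15.5·0.0018/0.33 = 0.08455 m/d
T = 3 yr × 365 = 1095 d
L = v × T = 0.08455 × 1095 = 92.58 m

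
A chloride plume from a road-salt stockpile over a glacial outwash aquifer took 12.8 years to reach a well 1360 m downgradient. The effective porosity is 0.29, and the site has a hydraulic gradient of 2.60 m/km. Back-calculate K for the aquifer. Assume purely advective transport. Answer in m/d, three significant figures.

32.5 m/d

t = 12.8 years = 4672 d
v = L / t = 1360 / 4672 = 0.2911 m/d
K = v · n / i = 0.2911 × 0.29 / 0.0026 = 32.5 m/d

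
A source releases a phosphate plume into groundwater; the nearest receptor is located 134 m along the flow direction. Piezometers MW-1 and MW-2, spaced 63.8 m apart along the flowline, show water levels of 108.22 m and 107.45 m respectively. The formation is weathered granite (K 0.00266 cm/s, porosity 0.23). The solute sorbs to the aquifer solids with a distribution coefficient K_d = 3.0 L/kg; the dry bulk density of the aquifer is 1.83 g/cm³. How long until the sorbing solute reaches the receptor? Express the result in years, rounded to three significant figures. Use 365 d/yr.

Hydraulic gradient i = (108.22 − 107.45) / 63.8 = 0.77 / 63.8 = 0.01207
K = 0.00266 cm/s × 864 = 2.298 m/d
Specific discharge q = 2.298 × 0.01207 = 0.02774 m/d
v_s = q/n_e = 0.02774/0.23 = 0.1206 m/d
Retardation R = 1 + ρ_b·K_d/n = 1 + 1.83×3.0/0.23 = 24.87
Contaminant velocity v_c = v/R = 0.1206/24.87 = 0.004849 m/d
t = L/v_c = 134/0.004849 = 27630 d
   = 27630/365 = 75.7 yr

75.7 years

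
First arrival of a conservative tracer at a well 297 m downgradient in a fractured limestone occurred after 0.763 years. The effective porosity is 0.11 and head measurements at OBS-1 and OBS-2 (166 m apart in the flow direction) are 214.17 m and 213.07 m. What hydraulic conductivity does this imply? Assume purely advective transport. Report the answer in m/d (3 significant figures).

Hydraulic gradient i = (214.17 − 213.07) / 166 = 1.10 / 166 = 0.006627
t = 0.763 years = 278.5 d
v = L / t = 297 / 278.5 = 1.066 m/d
K = v · n / i = 1.066 × 0.11 / 0.006627 = 17.7 m/d

17.7 m/d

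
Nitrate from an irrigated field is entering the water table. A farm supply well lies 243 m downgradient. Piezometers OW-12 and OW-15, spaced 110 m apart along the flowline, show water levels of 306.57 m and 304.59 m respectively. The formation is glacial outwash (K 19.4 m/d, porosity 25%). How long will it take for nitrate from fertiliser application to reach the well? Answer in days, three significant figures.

174 days

Hydraulic gradient i = (306.57 − 304.59) / 110 = 1.98 / 110 = 0.01800
Specific discharge q = 19.4 × 0.01800 = 0.3492 m/d
Average linear velocity = 0.3492 / 0.25 = 1.397 m/d
t = L / v = 243 / 1.397 = 174.0 d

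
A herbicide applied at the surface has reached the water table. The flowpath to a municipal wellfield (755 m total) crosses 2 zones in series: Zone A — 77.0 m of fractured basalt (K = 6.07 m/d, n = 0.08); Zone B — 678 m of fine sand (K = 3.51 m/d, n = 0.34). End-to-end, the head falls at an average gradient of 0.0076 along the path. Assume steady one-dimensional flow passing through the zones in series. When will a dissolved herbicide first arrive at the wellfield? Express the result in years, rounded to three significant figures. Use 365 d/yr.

Steady 1-D flow in series ⇒ the Darcy flux q is identical in every zone and the zone head losses add (resistances L/K in series).
Σ(L/K) = 77.0/6.07 + 678/3.51 = 12.69 + 193.2 = 205.8 d
K_eq = L_total / Σ(L/K) = 755 / 205.8 = 3.668 m/d
q = K_eq · i = 3.668 × 0.0076 = 0.02787 m/d (same in every zone)
Zone A: v = q/n = 0.02787/0.08 = 0.3484 m/d → t_A = 77.0/0.3484 = 221.0 d
Zone B: v = q/n = 0.02787/0.34 = 0.08199 m/d → t_B = 678/0.08199 = 8270 d
Total t = 221.0 + 8270 = 8491 d
   = 8491 / 365 = 23.3 yr

23.3 years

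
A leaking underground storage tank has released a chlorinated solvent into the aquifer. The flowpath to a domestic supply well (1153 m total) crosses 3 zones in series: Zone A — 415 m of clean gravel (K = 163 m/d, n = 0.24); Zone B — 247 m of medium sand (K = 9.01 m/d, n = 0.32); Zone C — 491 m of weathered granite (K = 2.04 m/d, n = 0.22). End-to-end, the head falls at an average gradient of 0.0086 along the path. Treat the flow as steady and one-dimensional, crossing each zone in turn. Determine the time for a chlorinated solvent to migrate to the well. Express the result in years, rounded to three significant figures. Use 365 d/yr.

21.4 years

For zones in series the flux q is common to all zones; the equivalent conductivity is the harmonic (thickness-weighted) mean, K_eq = L_total / Σ(L_j/K_j).
Σ(L/K) = 415/163 + 247/9.01 + 491/2.04 = 2.546 + 27.41 + 240.7 = 270.6 d
K_eq = L_total / Σ(L/K) = 1153 / 270.6 = 4.260 m/d
q = K_eq · i = 4.260 × 0.0086 = 0.03664 m/d (same in every zone)
Zone A: v = q/n = 0.03664/0.24 = 0.1527 m/d → t_A = 415/0.1527 = 2719 d
Zone B: v = q/n = 0.03664/0.32 = 0.1145 m/d → t_B = 247/0.1145 = 2157 d
Zone C: v = q/n = 0.03664/0.22 = 0.1665 m/d → t_C = 491/0.1665 = 2948 d
Total t = 2719 + 2157 + 2948 = 7824 d
   = 7824 / 365 = 21.4 yr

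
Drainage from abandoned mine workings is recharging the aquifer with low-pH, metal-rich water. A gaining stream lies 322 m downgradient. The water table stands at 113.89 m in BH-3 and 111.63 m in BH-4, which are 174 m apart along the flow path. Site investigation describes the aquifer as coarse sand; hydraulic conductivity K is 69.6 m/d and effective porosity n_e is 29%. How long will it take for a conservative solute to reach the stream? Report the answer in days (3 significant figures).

Hydraulic gradient i = (113.89 − 111.63) / 174 = 2.26 / 174 = 0.01299
Specific discharge q = 69.6 × 0.01299 = 0.9040 m/d
v_s = q/n_e = 0.9040/0.29 = 3.117 m/d
t = L / v = 322 / 3.117 = 103.3 d

103 days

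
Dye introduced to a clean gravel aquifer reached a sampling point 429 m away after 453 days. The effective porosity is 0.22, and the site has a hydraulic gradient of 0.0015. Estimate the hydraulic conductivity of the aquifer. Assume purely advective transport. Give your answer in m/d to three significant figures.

v = L / t = 429 / 453 = 0.9470 m/d
K = v · n / i = 0.9470 × 0.22 / 0.0015 = 139 m/d

139 m/d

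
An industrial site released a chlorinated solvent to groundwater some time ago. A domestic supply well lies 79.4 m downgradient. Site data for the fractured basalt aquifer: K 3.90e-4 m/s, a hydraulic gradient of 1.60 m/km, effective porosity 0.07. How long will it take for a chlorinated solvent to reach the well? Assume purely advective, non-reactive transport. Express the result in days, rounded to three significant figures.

K = 3.90e-4 m/s × 86400 s/d = 33.70 m/d
Specific discharge q = 33.70 × 0.0016 = 0.05391 m/d
v = Ki/n = 33.70·0.0016/0.07 = 0.7702 m/d
t = L / v = 79.4 / 0.7702 = 103.1 d

103 days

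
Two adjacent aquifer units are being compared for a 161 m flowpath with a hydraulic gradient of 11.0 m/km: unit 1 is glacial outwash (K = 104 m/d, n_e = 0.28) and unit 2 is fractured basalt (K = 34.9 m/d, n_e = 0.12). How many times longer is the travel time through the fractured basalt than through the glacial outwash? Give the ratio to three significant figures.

1.28

Unit 1 (glacial outwash): v = 104×0.011/0.28 = 4.086 m/d, t = 161/4.086 = 39.41 d
Unit 2 (fractured basalt): v = 34.9×0.011/0.12 = 3.199 m/d, t = 161/3.199 = 50.33 d
t(fractured basalt) / t(glacial outwash) = 50.33/39.41 = 1.28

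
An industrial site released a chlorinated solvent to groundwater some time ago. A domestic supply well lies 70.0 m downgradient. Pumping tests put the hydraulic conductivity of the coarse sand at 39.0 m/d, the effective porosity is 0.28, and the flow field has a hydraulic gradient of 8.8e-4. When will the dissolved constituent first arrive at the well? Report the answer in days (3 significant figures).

Darcy flux q = K·i = 39.0 × 8.8e-4 = 0.03432 m/d
Seepage velocity v = q / n = 0.03432 / 0.28 = 0.1226 m/d
t = L / v = 70.0 / 0.1226 = 571.1 d

571 days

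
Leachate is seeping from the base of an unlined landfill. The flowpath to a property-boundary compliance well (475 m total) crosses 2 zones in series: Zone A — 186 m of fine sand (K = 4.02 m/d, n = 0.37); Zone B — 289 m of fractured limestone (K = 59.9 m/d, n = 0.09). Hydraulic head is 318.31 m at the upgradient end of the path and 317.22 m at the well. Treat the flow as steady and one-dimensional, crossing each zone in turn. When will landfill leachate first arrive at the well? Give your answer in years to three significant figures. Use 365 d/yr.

Total head drop ΔH = 318.31 − 317.22 = 1.09 m
Steady 1-D flow in series ⇒ the Darcy flux q is identical in every zone and the zone head losses add (resistances L/K in series).
Σ(L/K) = 186/4.02 + 289/59.9 = 46.27 + 4.825 = 51.09 d
q = ΔH / Σ(L/K) = 1.09 / 51.09 = 0.02133 m/d (same in every zone)
Zone A: v = q/n = 0.02133/0.37 = 0.05766 m/d → t_A = 186/0.05766 = 3226 d
Zone B: v = q/n = 0.02133/0.09 = 0.2370 m/d → t_B = 289/0.2370 = 1219 d
Total t = 3226 + 1219 = 4445 d
   = 4445 / 365 = 12.2 yr

12.2 years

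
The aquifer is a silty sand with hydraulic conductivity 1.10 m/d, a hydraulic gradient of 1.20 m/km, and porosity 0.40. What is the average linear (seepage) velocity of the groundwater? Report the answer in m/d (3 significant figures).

q = Ki = 1.10 × 0.0012 = 0.001320 m/d
Average linear velocity = 0.001320 / 0.40 = 0.003300 m/d

0.00330 m/d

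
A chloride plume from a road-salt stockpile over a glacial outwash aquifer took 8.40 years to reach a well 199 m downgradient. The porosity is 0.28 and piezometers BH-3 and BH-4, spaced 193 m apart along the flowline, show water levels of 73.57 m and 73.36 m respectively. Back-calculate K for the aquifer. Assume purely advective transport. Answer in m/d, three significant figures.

16.7 m/d

Hydraulic gradient i = (73.57 − 73.36) / 193 = 0.21 / 193 = 0.001088
t = 8.40 years = 3066 d
v = L / t = 199 / 3066 = 0.06491 m/d
K = v · n / i = 0.06491 × 0.28 / 0.001088 = 16.7 m/d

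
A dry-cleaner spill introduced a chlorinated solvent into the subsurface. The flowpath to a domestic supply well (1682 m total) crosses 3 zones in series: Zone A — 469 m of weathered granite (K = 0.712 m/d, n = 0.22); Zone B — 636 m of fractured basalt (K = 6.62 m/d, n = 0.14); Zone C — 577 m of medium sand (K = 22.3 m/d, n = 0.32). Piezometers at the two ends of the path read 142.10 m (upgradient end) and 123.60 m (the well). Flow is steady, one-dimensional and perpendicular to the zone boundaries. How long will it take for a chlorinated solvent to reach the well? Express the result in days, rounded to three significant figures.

Total head drop ΔH = 142.10 − 123.60 = 18.50 m
Continuity: the same q passes through each zone, so ΔH = q·Σ(L_j/K_j) — the zones act as resistances in series.
Σ(L/K) = 469/0.712 + 636/6.62 + 577/22.3 = 658.7 + 96.07 + 25.87 = 780.7 d
q = ΔH / Σ(L/K) = 18.50 / 780.7 = 0.02370 m/d (same in every zone)
Zone A: v = q/n = 0.02370/0.22 = 0.1077 m/d → t_A = 469/0.1077 = 4354 d
Zone B: v = q/n = 0.02370/0.14 = 0.1693 m/d → t_B = 636/0.1693 = 3757 d
Zone C: v = q/n = 0.02370/0.32 = 0.07406 m/d → t_C = 577/0.07406 = 7791 d
Total t = 4354 + 3757 + 7791 = 15900 d

15900 days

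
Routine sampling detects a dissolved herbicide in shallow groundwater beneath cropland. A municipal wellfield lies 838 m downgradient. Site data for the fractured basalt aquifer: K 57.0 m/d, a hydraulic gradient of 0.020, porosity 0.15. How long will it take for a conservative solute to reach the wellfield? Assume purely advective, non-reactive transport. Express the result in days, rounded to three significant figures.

q = Ki = 57.0 × 0.020 = 1.140 m/d
v_s = q/n_e = 1.140/0.15 = 7.600 m/d
t = L / v = 838 / 7.600 = 110.3 d

110 days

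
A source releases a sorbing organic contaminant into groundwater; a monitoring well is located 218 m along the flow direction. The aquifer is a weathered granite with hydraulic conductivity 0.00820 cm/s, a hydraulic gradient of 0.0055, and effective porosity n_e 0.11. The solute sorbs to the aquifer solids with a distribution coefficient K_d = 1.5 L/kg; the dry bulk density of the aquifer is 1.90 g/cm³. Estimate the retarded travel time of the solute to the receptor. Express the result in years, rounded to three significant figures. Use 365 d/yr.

45.4 years

K = 0.00820 cm/s × 864 = 7.085 m/d
Specific discharge q = 7.085 × 0.0055 = 0.03897 m/d
Seepage velocity v = q / n = 0.03897 / 0.11 = 0.3542 m/d
Retardation R = 1 + ρ_b·K_d/n = 1 + 1.90×1.5/0.11 = 26.91
Contaminant velocity v_c = v/R = 0.3542/26.91 = 0.01316 m/d
t = L/v_c = 218/0.01316 = 16560 d
   = 16560/365 = 45.4 yr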